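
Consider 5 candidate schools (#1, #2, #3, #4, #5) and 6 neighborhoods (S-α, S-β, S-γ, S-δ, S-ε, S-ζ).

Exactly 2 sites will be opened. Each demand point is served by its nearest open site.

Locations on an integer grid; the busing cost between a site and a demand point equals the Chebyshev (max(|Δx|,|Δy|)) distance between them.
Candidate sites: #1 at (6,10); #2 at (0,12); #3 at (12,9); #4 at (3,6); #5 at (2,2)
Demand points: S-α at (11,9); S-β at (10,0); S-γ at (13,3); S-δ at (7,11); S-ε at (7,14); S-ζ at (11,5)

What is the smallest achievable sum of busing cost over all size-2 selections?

Open {#1, #3}.
  S-α→#3 1, S-β→#3 9, S-γ→#3 6, S-δ→#1 1, S-ε→#1 4, S-ζ→#3 4  ⇒ total 25.
Compare {#3, #4}: total 28.
Compare {#1, #4}: total 29.
No size-2 selection does better; minimum is 25.

25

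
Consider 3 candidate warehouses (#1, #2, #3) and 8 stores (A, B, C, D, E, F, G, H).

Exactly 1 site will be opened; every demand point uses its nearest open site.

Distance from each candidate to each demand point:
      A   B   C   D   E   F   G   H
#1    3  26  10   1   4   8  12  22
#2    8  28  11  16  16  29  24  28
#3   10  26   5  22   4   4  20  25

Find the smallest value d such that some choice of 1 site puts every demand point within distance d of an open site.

26

Open {#1}.
  Farthest demand point is B at distance 26 (to #1); all others are ≤ 26.
With {#3} the worst case is 26.
With {#2} the worst case is 29.
No size-1 selection achieves below 26.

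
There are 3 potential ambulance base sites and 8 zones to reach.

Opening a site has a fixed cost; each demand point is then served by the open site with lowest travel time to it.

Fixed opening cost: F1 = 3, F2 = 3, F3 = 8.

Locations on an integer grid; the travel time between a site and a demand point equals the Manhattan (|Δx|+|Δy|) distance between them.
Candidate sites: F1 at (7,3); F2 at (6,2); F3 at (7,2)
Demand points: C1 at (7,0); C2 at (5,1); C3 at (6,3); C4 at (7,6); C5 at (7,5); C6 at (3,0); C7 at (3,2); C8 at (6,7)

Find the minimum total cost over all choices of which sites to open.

Open {F1, F2}: assign each demand point to its cheapest open site.
  C1→F1 3, C2→F2 2, C3→F1 1, C4→F1 3, C5→F1 2, C6→F2 5, C7→F2 3, C8→F1 5
  travel time 24, fixed 6 → total 30.
Compare {F2}: travel time 28 + fixed 3 = 31.
Compare {F1}: travel time 30 + fixed 3 = 33.
Compare {F2, F3}: travel time 25 + fixed 11 = 36.
All other subsets cost ≥ 31. Minimum total cost: 30.

30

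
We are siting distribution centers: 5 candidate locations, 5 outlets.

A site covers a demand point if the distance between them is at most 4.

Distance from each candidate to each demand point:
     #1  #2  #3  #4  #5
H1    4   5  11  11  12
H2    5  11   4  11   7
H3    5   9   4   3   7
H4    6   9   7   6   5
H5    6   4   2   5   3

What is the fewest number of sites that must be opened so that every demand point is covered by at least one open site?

Coverage sets (demand points within 4 of each site):
  H1: {#1}
  H2: {#3}
  H3: {#3, #4}
  H4: {}
  H5: {#2, #3, #5}
No 2 sites suffice: every size-2 union leaves at least one demand point uncovered.
But {H1, H3, H5} covers everything, so the minimum is 3.

3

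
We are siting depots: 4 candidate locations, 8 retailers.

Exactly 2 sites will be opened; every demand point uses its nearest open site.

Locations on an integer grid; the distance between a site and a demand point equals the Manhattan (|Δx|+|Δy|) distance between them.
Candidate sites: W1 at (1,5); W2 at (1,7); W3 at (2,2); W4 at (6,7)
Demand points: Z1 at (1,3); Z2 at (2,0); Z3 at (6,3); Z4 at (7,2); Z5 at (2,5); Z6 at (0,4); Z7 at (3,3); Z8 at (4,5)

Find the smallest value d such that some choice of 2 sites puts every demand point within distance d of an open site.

Open {W1, W3}.
  Farthest demand point is Z3 at distance 5 (to W3); all others are ≤ 5.
With {W2, W3} the worst case is 5.
With {W3, W4} the worst case is 5.
No size-2 selection achieves below 5.

5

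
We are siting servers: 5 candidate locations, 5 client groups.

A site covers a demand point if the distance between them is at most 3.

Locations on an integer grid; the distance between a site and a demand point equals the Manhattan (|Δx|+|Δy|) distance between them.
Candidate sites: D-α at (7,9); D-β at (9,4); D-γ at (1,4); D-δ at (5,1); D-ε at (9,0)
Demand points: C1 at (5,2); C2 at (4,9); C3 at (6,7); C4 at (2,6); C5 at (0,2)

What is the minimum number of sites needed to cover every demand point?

3

Coverage sets (demand points within 3 of each site):
  D-α: {C2, C3}
  D-β: {}
  D-γ: {C4, C5}
  D-δ: {C1}
  D-ε: {}
No 2 sites suffice: every size-2 union leaves at least one demand point uncovered.
But {D-α, D-γ, D-δ} covers everything, so the minimum is 3.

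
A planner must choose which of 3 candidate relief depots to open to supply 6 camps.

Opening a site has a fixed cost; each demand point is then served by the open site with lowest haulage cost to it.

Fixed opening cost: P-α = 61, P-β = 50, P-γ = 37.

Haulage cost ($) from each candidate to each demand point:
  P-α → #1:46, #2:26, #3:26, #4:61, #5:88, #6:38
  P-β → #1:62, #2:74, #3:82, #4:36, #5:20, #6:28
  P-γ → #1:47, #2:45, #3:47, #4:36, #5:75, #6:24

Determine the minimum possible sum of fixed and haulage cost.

293

Open {P-α, P-β}: assign each demand point to its cheapest open site.
  #1→P-α 46, #2→P-α 26, #3→P-α 26, #4→P-β 36, #5→P-β 20, #6→P-β 28
  haulage cost 182, fixed 111 → total 293.
Compare {P-β, P-γ}: haulage cost 219 + fixed 87 = 306.
Compare {P-γ}: haulage cost 274 + fixed 37 = 311.
Compare {P-α, P-β, P-γ}: haulage cost 178 + fixed 148 = 326.
All other subsets cost ≥ 306. Minimum total cost: 293.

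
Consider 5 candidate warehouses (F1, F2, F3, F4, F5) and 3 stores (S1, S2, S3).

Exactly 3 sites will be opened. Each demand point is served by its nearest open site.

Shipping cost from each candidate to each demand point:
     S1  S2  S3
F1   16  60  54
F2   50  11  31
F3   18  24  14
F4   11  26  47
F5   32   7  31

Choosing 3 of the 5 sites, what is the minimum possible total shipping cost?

Open {F3, F4, F5}.
  S1→F4 11, S2→F5 7, S3→F3 14  ⇒ total 32.
Compare {F2, F3, F4}: total 36.
Compare {F1, F3, F5}: total 37.
No size-3 selection does better; minimum is 32.

32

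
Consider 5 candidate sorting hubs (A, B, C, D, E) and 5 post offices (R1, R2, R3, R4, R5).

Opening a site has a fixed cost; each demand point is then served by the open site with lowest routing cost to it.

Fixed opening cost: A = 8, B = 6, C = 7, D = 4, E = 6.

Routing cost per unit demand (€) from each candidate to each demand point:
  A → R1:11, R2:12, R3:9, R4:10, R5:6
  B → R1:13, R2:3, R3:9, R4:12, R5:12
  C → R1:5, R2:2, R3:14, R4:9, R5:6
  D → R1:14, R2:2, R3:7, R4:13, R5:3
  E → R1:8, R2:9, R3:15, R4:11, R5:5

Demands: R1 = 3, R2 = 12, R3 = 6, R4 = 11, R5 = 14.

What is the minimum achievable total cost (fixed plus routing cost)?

233

Open {C, D}: assign each demand point to its cheapest open site.
  R1→C 3×5=15, R2→C 12×2=24, R3→D 6×7=42, R4→C 11×9=99, R5→D 14×3=42
  routing cost 222, fixed 11 → total 233.
Compare {B, C, D}: routing cost 222 + fixed 17 = 239.
Compare {C, D, E}: routing cost 222 + fixed 17 = 239.
Compare {A, C, D}: routing cost 222 + fixed 19 = 241.
All other subsets cost ≥ 239. Minimum total cost: 233.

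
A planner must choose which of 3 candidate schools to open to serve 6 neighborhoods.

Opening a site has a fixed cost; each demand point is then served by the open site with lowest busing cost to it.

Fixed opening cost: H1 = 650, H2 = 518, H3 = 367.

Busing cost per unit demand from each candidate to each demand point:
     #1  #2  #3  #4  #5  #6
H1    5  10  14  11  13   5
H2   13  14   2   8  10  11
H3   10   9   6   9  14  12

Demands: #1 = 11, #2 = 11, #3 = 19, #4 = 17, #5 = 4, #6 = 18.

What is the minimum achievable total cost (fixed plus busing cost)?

Open {H3}: assign each demand point to its cheapest open site.
  #1→H3 11×10=110, #2→H3 11×9=99, #3→H3 19×6=114, #4→H3 17×9=153, #5→H3 4×14=56, #6→H3 18×12=216
  busing cost 748, fixed 367 → total 1115.
Compare {H2}: busing cost 709 + fixed 518 = 1227.
Compare {H1}: busing cost 760 + fixed 650 = 1410.
Compare {H2, H3}: busing cost 621 + fixed 885 = 1506.
All other subsets cost ≥ 1227. Minimum total cost: 1115.

1115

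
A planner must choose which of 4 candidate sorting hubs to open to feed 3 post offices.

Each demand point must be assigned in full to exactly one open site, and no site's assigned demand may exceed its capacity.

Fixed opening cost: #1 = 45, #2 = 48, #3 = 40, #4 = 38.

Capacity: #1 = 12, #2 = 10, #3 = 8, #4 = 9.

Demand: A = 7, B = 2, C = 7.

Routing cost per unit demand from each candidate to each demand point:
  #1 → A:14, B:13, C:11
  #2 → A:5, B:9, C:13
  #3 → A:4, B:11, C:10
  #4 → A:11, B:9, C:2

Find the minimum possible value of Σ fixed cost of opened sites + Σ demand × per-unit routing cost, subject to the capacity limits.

Open {#3, #4}; cheapest assignment that respects the capacities:
  #3 (cap 8, load 7): A — cost 7×4 = 28
  #4 (cap 9, load 9): B, C — cost 2×9 + 7×2 = 32
  Shipping 60, fixed 78 → total 138.
  Any other capacity-feasible assignment to {#3, #4} ships for at least 60.
Compare {#2, #4}: its best feasible assignment gives total 153.
Compare {#1, #3, #4}: its best feasible assignment gives total 183.
Every other set of open sites that can feasibly serve all demand totals ≥ 153 even under its best assignment. Minimum: 138.

138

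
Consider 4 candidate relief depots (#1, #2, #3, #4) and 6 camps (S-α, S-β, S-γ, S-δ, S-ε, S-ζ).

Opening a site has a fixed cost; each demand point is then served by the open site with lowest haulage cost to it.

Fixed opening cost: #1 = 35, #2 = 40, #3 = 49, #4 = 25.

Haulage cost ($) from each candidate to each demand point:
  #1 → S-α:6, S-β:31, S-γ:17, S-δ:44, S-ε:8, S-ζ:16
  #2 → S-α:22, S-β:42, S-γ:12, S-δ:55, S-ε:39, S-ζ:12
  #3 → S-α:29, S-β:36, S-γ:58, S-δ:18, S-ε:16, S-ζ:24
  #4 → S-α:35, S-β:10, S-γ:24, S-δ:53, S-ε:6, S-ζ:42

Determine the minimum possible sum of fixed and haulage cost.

157

Open {#1}: assign each demand point to its cheapest open site.
  S-α→#1 6, S-β→#1 31, S-γ→#1 17, S-δ→#1 44, S-ε→#1 8, S-ζ→#1 16
  haulage cost 122, fixed 35 → total 157.
Compare {#1, #4}: haulage cost 99 + fixed 60 = 159.
Compare {#1, #3}: haulage cost 96 + fixed 84 = 180.
Compare {#2, #4}: haulage cost 115 + fixed 65 = 180.
All other subsets cost ≥ 159. Minimum total cost: 157.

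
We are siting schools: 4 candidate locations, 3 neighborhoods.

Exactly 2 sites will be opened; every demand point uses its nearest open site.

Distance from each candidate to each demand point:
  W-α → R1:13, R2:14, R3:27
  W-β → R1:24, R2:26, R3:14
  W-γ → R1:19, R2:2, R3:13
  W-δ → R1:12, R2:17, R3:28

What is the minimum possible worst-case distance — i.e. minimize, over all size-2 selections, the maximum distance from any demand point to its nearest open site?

Open {W-α, W-γ}.
  Farthest demand point is R1 at distance 13 (to W-α); all others are ≤ 13.
With {W-γ, W-δ} the worst case is 13.
With {W-α, W-β} the worst case is 14.
No size-2 selection achieves below 13.

13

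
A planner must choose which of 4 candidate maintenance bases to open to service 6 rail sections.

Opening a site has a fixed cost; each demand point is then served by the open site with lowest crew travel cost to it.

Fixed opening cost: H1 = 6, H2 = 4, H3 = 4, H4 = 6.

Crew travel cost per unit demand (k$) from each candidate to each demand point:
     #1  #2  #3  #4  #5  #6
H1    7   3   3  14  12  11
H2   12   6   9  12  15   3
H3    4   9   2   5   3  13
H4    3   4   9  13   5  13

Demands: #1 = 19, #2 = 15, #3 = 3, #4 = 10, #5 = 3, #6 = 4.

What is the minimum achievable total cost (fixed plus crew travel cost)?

Open {H1, H2, H3, H4}: assign each demand point to its cheapest open site.
  #1→H4 19×3=57, #2→H1 15×3=45, #3→H3 3×2=6, #4→H3 10×5=50, #5→H3 3×3=9, #6→H2 4×3=12
  crew travel cost 179, fixed 20 → total 199.
Compare {H2, H3, H4}: crew travel cost 194 + fixed 14 = 208.
Compare {H1, H2, H3}: crew travel cost 198 + fixed 14 = 212.
Compare {H1, H3, H4}: crew travel cost 211 + fixed 16 = 227.
All other subsets cost ≥ 208. Minimum total cost: 199.

199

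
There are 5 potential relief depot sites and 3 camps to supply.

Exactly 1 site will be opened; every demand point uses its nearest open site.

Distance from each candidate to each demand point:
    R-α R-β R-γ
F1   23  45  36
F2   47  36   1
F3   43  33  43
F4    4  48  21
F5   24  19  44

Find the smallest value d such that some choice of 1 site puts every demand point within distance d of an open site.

Open {F3}.
  Farthest demand point is R-α at distance 43 (to F3); all others are ≤ 43.
With {F5} the worst case is 44.
With {F1} the worst case is 45.
No size-1 selection achieves below 43.

43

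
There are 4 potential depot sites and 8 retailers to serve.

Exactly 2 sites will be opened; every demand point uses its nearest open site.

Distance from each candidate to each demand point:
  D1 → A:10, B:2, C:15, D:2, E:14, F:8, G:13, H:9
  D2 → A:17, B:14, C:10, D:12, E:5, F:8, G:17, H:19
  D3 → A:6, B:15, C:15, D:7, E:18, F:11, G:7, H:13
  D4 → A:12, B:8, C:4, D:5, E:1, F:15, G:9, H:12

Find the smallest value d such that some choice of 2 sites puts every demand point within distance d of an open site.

Open {D1, D4}.
  Farthest demand point is A at distance 10 (to D1); all others are ≤ 10.
With {D2, D4} the worst case is 12.
With {D3, D4} the worst case is 12.
No size-2 selection achieves below 10.

10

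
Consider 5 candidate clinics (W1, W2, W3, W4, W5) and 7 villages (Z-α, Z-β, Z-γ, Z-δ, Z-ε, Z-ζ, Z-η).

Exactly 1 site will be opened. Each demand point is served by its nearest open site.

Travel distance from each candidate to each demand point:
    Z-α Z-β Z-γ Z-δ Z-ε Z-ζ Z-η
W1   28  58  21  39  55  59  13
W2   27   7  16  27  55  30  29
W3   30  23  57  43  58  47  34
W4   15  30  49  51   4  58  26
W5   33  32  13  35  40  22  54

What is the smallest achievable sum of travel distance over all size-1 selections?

Open {W2}.
  Z-α→W2 27, Z-β→W2 7, Z-γ→W2 16, Z-δ→W2 27, Z-ε→W2 55, Z-ζ→W2 30, Z-η→W2 29  ⇒ total 191.
Compare {W5}: total 229.
Compare {W4}: total 233.
No size-1 selection does better; minimum is 191.

191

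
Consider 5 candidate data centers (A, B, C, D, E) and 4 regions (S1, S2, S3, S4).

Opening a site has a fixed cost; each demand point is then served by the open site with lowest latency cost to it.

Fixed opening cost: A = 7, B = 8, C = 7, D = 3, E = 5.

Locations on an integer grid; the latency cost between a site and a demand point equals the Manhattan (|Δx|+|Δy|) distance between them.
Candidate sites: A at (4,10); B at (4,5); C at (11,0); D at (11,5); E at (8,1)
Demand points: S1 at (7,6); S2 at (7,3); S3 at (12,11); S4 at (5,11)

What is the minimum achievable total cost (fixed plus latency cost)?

Open {A, D}: assign each demand point to its cheapest open site.
  S1→D 5, S2→D 6, S3→D 7, S4→A 2
  latency cost 20, fixed 10 → total 30.
Compare {A, E}: latency cost 20 + fixed 12 = 32.
Compare {A, D, E}: latency cost 17 + fixed 15 = 32.
Compare {D}: latency cost 30 + fixed 3 = 33.
All other subsets cost ≥ 32. Minimum total cost: 30.

30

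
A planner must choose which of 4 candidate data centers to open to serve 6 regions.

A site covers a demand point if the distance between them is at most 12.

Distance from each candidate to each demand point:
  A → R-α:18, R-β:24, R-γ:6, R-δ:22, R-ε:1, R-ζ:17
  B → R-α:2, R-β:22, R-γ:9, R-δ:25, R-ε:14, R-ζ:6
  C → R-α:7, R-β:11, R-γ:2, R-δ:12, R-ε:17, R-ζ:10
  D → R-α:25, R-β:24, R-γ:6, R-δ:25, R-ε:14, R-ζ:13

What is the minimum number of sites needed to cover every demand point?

Coverage sets (demand points within 12 of each site):
  A: {R-γ, R-ε}
  B: {R-α, R-γ, R-ζ}
  C: {R-α, R-β, R-γ, R-δ, R-ζ}
  D: {R-γ}
No single site covers all 6 demand points.
But {A, C} covers everything, so the minimum is 2.

2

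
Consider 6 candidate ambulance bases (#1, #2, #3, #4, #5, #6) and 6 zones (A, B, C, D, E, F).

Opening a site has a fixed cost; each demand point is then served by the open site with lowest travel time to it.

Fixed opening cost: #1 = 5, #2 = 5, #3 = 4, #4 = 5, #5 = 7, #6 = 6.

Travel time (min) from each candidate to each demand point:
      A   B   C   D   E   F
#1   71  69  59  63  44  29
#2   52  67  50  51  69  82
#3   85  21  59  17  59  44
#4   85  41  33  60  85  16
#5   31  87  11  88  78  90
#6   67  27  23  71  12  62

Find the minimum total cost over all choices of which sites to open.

Open {#3, #4, #5, #6}: assign each demand point to its cheapest open site.
  A→#5 31, B→#3 21, C→#5 11, D→#3 17, E→#6 12, F→#4 16
  travel time 108, fixed 22 → total 130.
Compare {#1, #3, #4, #5, #6}: travel time 108 + fixed 27 = 135.
Compare {#2, #3, #4, #5, #6}: travel time 108 + fixed 27 = 135.
Compare {#1, #2, #3, #4, #5, #6}: travel time 108 + fixed 32 = 140.
All other subsets cost ≥ 135. Minimum total cost: 130.

130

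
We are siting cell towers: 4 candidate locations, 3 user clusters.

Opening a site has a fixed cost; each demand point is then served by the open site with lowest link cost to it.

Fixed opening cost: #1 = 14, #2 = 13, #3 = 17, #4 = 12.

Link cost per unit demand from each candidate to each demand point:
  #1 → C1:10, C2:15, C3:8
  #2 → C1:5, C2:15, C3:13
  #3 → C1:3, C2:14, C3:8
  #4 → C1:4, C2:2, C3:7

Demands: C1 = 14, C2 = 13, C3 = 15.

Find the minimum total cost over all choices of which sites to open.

199

Open {#4}: assign each demand point to its cheapest open site.
  C1→#4 14×4=56, C2→#4 13×2=26, C3→#4 15×7=105
  link cost 187, fixed 12 → total 199.
Compare {#3, #4}: link cost 173 + fixed 29 = 202.
Compare {#2, #4}: link cost 187 + fixed 25 = 212.
Compare {#1, #4}: link cost 187 + fixed 26 = 213.
All other subsets cost ≥ 202. Minimum total cost: 199.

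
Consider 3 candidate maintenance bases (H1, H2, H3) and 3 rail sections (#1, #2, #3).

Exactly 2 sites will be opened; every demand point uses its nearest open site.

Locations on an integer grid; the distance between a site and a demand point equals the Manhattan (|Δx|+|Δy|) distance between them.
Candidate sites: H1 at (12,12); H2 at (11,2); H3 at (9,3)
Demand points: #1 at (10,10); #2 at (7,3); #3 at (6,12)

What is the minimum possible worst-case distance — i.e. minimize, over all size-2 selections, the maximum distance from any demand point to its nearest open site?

Open {H1, H2}.
  Farthest demand point is #3 at distance 6 (to H1); all others are ≤ 6.
With {H1, H3} the worst case is 6.
With {H2, H3} the worst case is 12.
No size-2 selection achieves below 6.

6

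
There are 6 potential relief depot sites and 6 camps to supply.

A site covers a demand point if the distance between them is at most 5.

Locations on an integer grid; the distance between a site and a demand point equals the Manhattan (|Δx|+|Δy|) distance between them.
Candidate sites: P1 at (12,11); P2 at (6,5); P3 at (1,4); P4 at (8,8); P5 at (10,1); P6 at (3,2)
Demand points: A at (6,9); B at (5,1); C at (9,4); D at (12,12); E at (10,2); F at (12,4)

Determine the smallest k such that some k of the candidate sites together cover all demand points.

3

Coverage sets (demand points within 5 of each site):
  P1: {D}
  P2: {A, B, C}
  P3: {}
  P4: {A, C}
  P5: {B, C, E, F}
  P6: {B}
No 2 sites suffice: every size-2 union leaves at least one demand point uncovered.
But {P1, P2, P5} covers everything, so the minimum is 3.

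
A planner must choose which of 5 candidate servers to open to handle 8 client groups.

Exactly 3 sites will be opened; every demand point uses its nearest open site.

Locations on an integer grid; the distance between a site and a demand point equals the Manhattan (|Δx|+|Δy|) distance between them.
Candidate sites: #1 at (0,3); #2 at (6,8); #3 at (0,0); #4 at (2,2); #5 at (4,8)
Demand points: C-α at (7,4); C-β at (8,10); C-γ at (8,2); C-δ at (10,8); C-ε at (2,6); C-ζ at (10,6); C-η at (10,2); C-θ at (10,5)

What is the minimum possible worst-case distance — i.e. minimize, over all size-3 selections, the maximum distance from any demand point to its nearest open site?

8

Open {#1, #2, #4}.
  Farthest demand point is C-η at distance 8 (to #4); all others are ≤ 8.
With {#2, #3, #4} the worst case is 8.
With {#2, #4, #5} the worst case is 8.
No size-3 selection achieves below 8.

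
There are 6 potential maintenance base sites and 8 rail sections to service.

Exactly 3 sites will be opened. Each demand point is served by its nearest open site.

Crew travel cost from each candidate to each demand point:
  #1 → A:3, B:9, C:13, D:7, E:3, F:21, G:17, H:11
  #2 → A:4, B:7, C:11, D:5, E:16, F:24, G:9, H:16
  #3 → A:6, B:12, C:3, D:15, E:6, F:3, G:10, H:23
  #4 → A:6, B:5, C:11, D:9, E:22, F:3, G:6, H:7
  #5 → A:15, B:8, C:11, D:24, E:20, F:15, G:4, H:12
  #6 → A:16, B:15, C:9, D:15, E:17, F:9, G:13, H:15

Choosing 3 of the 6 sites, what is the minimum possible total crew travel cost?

Open {#1, #3, #4}.
  A→#1 3, B→#4 5, C→#3 3, D→#1 7, E→#1 3, F→#3 3, G→#4 6, H→#4 7  ⇒ total 37.
Compare {#2, #3, #4}: total 39.
Compare {#1, #3, #5}: total 42.
No size-3 selection does better; minimum is 37.

37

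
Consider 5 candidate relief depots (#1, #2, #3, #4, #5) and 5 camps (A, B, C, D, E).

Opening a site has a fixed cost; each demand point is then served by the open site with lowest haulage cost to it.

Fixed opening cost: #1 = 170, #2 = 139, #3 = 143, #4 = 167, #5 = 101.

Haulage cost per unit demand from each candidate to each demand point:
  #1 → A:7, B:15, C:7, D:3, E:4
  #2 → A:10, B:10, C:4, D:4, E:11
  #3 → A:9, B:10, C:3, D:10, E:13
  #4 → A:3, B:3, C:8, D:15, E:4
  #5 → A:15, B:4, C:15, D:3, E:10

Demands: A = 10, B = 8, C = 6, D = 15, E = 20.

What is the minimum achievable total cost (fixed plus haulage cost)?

495

Open {#4, #5}: assign each demand point to its cheapest open site.
  A→#4 10×3=30, B→#4 8×3=24, C→#4 6×8=48, D→#5 15×3=45, E→#4 20×4=80
  haulage cost 227, fixed 268 → total 495.
Compare {#2, #4}: haulage cost 218 + fixed 306 = 524.
Compare {#1}: haulage cost 357 + fixed 170 = 527.
Compare {#1, #5}: haulage cost 269 + fixed 271 = 540.
All other subsets cost ≥ 524. Minimum total cost: 495.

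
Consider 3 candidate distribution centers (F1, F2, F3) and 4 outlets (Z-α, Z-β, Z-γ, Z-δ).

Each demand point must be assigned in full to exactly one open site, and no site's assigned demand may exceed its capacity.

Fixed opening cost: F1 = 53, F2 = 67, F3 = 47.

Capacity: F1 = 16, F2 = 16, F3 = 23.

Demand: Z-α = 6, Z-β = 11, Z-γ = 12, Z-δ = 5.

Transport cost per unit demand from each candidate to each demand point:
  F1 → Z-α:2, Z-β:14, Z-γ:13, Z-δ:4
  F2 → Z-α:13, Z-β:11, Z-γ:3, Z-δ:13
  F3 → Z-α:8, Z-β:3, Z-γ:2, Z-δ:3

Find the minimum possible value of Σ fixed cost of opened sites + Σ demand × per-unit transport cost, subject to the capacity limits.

189

Open {F1, F3}; cheapest assignment that respects the capacities:
  F1 (cap 16, load 11): Z-α, Z-δ — cost 6×2 + 5×4 = 32
  F3 (cap 23, load 23): Z-β, Z-γ — cost 11×3 + 12×2 = 57
  Shipping 89, fixed 100 → total 189.
  Any other capacity-feasible assignment to {F1, F3} ships for at least 89.
Compare {F2, F3}: its best feasible assignment gives total 246.
Compare {F1, F2, F3}: its best feasible assignment gives total 256.
Every other set of open sites that can feasibly serve all demand totals ≥ 246 even under its best assignment. Minimum: 189.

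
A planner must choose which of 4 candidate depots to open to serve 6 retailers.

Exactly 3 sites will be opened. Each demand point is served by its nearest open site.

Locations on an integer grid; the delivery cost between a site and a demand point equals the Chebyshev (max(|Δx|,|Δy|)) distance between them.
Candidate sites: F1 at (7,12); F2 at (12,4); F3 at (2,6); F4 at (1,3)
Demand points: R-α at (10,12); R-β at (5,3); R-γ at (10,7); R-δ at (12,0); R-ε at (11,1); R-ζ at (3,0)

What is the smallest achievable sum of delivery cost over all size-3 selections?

Open {F1, F2, F4}.
  R-α→F1 3, R-β→F4 4, R-γ→F2 3, R-δ→F2 4, R-ε→F2 3, R-ζ→F4 3  ⇒ total 20.
Compare {F1, F2, F3}: total 22.
Compare {F2, F3, F4}: total 24.
No size-3 selection does better; minimum is 20.

20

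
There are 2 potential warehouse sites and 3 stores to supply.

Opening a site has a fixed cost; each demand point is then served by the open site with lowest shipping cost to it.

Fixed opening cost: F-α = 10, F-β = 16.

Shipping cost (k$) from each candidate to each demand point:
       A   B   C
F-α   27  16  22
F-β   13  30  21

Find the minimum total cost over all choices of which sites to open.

Open {F-α}: assign each demand point to its cheapest open site.
  A→F-α 27, B→F-α 16, C→F-α 22
  shipping cost 65, fixed 10 → total 75.
Compare {F-α, F-β}: shipping cost 50 + fixed 26 = 76.
Compare {F-β}: shipping cost 64 + fixed 16 = 80.

75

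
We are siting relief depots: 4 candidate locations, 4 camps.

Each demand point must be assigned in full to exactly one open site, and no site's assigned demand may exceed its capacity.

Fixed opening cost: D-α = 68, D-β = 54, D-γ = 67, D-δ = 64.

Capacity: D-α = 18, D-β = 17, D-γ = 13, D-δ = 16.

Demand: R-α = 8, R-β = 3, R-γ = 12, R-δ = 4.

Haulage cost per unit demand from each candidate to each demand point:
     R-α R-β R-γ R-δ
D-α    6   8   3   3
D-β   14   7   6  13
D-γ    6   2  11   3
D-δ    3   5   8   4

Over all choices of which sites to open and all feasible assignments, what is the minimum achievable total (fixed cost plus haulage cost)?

219

Open {D-α, D-δ}; cheapest assignment that respects the capacities:
  D-α (cap 18, load 16): R-γ, R-δ — cost 12×3 + 4×3 = 48
  D-δ (cap 16, load 11): R-α, R-β — cost 8×3 + 3×5 = 39
  Shipping 87, fixed 132 → total 219.
  Any other capacity-feasible assignment to {D-α, D-δ} ships for at least 87.
Compare {D-α, D-γ}: its best feasible assignment gives total 237.
Compare {D-β, D-δ}: its best feasible assignment gives total 245.
Every other set of open sites that can feasibly serve all demand totals ≥ 237 even under its best assignment. Minimum: 219.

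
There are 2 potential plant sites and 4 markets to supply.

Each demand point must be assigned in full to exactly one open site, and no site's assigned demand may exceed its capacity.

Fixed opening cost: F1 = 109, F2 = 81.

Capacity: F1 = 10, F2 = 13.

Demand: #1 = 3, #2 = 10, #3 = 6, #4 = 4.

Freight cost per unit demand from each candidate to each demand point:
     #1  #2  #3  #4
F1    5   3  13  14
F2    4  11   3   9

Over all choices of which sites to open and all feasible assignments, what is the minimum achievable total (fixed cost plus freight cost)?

Open {F1, F2}; cheapest assignment that respects the capacities:
  F1 (cap 10, load 10): #2 — cost 10×3 = 30
  F2 (cap 13, load 13): #1, #3, #4 — cost 3×4 + 6×3 + 4×9 = 66
  Shipping 96, fixed 190 → total 286.
  Any other capacity-feasible assignment to {F1, F2} ships for at least 96.
Total demand is 23 and no other set of sites has combined capacity ≥ 23, so {F1, F2} is the only feasible choice of open sites. Minimum: 286.

286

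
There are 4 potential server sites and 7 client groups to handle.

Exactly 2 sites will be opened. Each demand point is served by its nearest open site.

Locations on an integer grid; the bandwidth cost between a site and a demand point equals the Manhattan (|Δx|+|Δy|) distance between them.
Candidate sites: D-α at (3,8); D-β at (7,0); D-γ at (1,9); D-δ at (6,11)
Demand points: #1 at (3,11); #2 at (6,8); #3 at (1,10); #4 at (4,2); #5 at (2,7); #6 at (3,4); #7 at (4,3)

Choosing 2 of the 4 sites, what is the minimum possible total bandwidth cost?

Open {D-α, D-γ}.
  #1→D-α 3, #2→D-α 3, #3→D-γ 1, #4→D-α 7, #5→D-α 2, #6→D-α 4, #7→D-α 6  ⇒ total 26.
Compare {D-α, D-β}: total 27.
Compare {D-α, D-δ}: total 29.
No size-2 selection does better; minimum is 26.

26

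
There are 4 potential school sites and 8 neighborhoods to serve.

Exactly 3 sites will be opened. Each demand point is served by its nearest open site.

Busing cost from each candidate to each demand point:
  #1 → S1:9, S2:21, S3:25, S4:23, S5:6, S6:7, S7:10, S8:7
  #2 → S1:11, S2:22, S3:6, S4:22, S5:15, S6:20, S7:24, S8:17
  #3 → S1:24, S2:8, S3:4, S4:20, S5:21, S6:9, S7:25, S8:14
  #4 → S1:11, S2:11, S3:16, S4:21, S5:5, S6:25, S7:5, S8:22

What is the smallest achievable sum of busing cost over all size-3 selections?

65

Open {#1, #3, #4}.
  S1→#1 9, S2→#3 8, S3→#3 4, S4→#3 20, S5→#4 5, S6→#1 7, S7→#4 5, S8→#1 7  ⇒ total 65.
Compare {#1, #2, #3}: total 71.
Compare {#1, #2, #4}: total 71.
No size-3 selection does better; minimum is 65.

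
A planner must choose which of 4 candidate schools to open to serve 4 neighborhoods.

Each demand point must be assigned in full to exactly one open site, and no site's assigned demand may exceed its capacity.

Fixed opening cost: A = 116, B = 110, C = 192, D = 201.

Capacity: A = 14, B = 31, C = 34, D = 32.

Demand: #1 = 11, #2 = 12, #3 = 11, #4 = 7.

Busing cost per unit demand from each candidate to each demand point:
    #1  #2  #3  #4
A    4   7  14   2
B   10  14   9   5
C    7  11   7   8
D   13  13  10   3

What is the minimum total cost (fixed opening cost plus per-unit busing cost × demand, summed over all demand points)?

554

Open {A, B}; cheapest assignment that respects the capacities:
  A (cap 14, load 12): #2 — cost 12×7 = 84
  B (cap 31, load 29): #1, #3, #4 — cost 11×10 + 11×9 + 7×5 = 244
  Shipping 328, fixed 226 → total 554.
  Any other capacity-feasible assignment to {A, B} ships for at least 328.
Compare {A, C}: its best feasible assignment gives total 602.
Compare {B, C}: its best feasible assignment gives total 623.
Every other set of open sites that can feasibly serve all demand totals ≥ 602 even under its best assignment. Minimum: 554.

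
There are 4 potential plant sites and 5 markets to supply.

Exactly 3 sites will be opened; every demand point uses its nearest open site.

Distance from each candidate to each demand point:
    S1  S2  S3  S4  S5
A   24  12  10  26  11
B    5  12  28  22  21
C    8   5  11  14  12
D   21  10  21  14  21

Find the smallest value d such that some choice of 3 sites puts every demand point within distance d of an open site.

14

Open {A, B, C}.
  Farthest demand point is S4 at distance 14 (to C); all others are ≤ 14.
With {A, B, D} the worst case is 14.
With {A, C, D} the worst case is 14.
No size-3 selection achieves below 14.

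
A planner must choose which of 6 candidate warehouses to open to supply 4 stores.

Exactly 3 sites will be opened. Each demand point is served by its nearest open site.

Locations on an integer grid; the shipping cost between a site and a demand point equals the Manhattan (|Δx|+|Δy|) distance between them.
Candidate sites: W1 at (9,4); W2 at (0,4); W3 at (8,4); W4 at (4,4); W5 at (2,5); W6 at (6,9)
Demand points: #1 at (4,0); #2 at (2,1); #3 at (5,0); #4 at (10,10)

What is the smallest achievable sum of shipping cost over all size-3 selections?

Open {W4, W5, W6}.
  #1→W4 4, #2→W5 4, #3→W4 5, #4→W6 5  ⇒ total 18.
Compare {W1, W4, W6}: total 19.
Compare {W2, W4, W6}: total 19.
No size-3 selection does better; minimum is 18.

18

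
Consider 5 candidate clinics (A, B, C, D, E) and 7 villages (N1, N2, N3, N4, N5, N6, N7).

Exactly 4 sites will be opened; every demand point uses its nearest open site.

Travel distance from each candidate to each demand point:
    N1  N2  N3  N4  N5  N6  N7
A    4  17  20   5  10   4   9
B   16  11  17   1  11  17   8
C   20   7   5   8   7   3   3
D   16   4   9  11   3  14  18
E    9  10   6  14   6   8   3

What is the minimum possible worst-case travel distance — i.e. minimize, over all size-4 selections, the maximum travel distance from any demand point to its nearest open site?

Open {A, B, C, D}.
  Farthest demand point is N3 at travel distance 5 (to C); all others are ≤ 5.
With {A, C, D, E} the worst case is 5.
With {A, B, D, E} the worst case is 6.
No size-4 selection achieves below 5.

5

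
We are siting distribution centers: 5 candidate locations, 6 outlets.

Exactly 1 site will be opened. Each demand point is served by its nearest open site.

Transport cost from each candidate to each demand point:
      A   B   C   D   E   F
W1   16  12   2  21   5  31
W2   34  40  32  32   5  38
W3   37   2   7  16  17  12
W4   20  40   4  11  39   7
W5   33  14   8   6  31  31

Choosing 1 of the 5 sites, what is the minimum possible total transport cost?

87

Open {W1}.
  A→W1 16, B→W1 12, C→W1 2, D→W1 21, E→W1 5, F→W1 31  ⇒ total 87.
Compare {W3}: total 91.
Compare {W4}: total 121.
No size-1 selection does better; minimum is 87.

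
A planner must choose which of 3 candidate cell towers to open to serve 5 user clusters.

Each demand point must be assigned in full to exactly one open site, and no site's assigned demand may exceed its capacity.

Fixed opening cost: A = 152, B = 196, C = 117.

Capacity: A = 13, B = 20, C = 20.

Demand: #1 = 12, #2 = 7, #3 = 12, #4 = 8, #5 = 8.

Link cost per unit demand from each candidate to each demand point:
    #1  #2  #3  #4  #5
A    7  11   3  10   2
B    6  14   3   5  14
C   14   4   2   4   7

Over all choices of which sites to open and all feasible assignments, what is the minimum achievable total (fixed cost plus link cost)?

645

Open {A, B, C}; cheapest assignment that respects the capacities:
  A (cap 13, load 8): #5 — cost 8×2 = 16
  B (cap 20, load 20): #1, #4 — cost 12×6 + 8×5 = 112
  C (cap 20, load 19): #2, #3 — cost 7×4 + 12×2 = 52
  Shipping 180, fixed 465 → total 645.
  Any other capacity-feasible assignment to {A, B, C} ships for at least 180.
Total demand is 47 and no other set of sites has combined capacity ≥ 47, so {A, B, C} is the only feasible choice of open sites. Minimum: 645.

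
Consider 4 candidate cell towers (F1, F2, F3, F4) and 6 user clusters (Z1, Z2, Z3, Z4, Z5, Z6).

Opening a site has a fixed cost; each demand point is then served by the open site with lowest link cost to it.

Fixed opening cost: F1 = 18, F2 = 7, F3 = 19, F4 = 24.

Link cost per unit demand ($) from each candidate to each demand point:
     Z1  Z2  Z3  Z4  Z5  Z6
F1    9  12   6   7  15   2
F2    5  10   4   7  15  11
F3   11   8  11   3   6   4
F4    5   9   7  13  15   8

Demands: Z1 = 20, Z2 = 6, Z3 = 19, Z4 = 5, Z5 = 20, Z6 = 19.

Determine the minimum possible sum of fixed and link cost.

441

Open {F1, F2, F3}: assign each demand point to its cheapest open site.
  Z1→F2 20×5=100, Z2→F3 6×8=48, Z3→F2 19×4=76, Z4→F3 5×3=15, Z5→F3 20×6=120, Z6→F1 19×2=38
  link cost 397, fixed 44 → total 441.
Compare {F2, F3}: link cost 435 + fixed 26 = 461.
Compare {F1, F2, F3, F4}: link cost 397 + fixed 68 = 465.
Compare {F2, F3, F4}: link cost 435 + fixed 50 = 485.
All other subsets cost ≥ 461. Minimum total cost: 441.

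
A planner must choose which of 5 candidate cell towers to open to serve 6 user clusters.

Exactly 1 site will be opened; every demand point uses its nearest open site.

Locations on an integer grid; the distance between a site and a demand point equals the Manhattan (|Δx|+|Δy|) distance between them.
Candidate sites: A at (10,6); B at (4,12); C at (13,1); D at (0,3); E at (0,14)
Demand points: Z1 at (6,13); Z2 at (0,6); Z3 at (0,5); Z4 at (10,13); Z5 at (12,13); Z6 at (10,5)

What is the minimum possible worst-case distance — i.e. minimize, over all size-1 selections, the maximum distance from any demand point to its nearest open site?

11

Open {A}.
  Farthest demand point is Z1 at distance 11 (to A); all others are ≤ 11.
With {B} the worst case is 13.
With {C} the worst case is 19.
No size-1 selection achieves below 11.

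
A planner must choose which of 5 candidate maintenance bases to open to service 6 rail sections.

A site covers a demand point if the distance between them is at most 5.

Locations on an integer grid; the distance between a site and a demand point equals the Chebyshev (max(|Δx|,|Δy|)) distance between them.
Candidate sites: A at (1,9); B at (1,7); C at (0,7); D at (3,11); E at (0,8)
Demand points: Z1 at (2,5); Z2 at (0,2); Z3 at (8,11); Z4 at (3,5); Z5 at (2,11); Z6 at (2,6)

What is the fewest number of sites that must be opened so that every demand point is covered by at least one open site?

2

Coverage sets (demand points within 5 of each site):
  A: {Z1, Z4, Z5, Z6}
  B: {Z1, Z2, Z4, Z5, Z6}
  C: {Z1, Z2, Z4, Z5, Z6}
  D: {Z3, Z5, Z6}
  E: {Z1, Z4, Z5, Z6}
No single site covers all 6 demand points.
But {B, D} covers everything, so the minimum is 2.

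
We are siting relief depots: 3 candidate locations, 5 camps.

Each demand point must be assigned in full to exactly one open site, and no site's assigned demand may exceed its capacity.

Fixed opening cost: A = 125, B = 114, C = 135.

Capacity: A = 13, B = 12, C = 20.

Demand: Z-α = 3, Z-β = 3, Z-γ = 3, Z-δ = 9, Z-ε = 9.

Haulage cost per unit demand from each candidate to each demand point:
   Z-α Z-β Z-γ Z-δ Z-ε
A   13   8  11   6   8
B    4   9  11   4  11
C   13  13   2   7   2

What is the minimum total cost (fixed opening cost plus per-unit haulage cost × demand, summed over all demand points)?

Open {B, C}; cheapest assignment that respects the capacities:
  B (cap 12, load 12): Z-α, Z-δ — cost 3×4 + 9×4 = 48
  C (cap 20, load 15): Z-β, Z-γ, Z-ε — cost 3×13 + 3×2 + 9×2 = 63
  Shipping 111, fixed 249 → total 360.
  Any other capacity-feasible assignment to {B, C} ships for at least 111.
Compare {A, C}: its best feasible assignment gives total 401.
Compare {A, B, C}: its best feasible assignment gives total 470.
Every other set of open sites that can feasibly serve all demand totals ≥ 401 even under its best assignment. Minimum: 360.

360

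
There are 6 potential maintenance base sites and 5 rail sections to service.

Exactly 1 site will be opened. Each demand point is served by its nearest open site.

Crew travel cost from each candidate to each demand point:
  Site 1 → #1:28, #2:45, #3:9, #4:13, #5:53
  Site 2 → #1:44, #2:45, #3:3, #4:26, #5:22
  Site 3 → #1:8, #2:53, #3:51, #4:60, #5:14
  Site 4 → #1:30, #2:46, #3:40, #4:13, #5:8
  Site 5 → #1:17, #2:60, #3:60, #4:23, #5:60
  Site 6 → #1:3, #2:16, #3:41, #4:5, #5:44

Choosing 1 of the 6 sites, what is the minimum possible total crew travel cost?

Open {Site 6}.
  #1→Site 6 3, #2→Site 6 16, #3→Site 6 41, #4→Site 6 5, #5→Site 6 44  ⇒ total 109.
Compare {Site 4}: total 137.
Compare {Site 2}: total 140.
No size-1 selection does better; minimum is 109.

109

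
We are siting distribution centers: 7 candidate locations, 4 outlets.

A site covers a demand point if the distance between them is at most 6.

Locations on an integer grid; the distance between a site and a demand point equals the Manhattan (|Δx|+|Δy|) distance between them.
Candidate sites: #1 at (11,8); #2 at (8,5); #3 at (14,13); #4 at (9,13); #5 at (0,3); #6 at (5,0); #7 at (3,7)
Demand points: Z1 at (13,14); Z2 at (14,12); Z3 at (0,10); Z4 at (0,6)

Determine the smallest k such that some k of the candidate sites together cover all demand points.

2

Coverage sets (demand points within 6 of each site):
  #1: {}
  #2: {}
  #3: {Z1, Z2}
  #4: {Z1, Z2}
  #5: {Z4}
  #6: {}
  #7: {Z3, Z4}
No single site covers all 4 demand points.
But {#3, #7} covers everything, so the minimum is 2.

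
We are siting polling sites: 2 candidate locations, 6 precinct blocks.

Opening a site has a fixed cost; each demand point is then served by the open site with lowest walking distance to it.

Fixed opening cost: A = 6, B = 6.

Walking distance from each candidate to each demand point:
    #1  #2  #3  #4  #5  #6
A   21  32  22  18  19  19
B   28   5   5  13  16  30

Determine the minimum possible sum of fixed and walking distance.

91

Open {A, B}: assign each demand point to its cheapest open site.
  #1→A 21, #2→B 5, #3→B 5, #4→B 13, #5→B 16, #6→A 19
  walking distance 79, fixed 12 → total 91.
Compare {B}: walking distance 97 + fixed 6 = 103.
Compare {A}: walking distance 131 + fixed 6 = 137.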